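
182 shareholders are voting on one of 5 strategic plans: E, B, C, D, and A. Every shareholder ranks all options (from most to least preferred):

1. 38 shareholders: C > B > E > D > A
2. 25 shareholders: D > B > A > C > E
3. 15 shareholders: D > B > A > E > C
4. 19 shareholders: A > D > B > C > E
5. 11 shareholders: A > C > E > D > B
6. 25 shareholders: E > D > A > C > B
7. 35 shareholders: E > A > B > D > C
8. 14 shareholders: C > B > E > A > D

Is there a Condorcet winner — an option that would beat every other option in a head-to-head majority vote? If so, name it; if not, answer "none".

none

Checking pairwise contests:
B beats E 111–71.
D beats B 95–87.
B beats C 94–88.
E beats D 123–59.
E beats A 112–70.
Every option loses at least one head-to-head, so there is no Condorcet winner.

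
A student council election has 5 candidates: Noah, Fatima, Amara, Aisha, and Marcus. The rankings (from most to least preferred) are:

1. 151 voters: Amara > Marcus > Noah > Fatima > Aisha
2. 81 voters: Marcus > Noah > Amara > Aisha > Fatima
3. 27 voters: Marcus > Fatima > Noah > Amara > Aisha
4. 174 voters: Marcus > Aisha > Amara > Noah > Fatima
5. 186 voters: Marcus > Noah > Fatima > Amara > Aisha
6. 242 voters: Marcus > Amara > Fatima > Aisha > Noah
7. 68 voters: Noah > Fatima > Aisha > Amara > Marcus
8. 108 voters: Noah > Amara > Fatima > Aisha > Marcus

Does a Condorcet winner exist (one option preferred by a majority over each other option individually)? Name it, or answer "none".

Marcus vs Noah: 861–176 for Marcus.
Marcus vs Fatima: 861–176 for Marcus.
Marcus vs Amara: 710–327 for Marcus.
Marcus vs Aisha: 861–176 for Marcus.
Marcus beats every other option head-to-head.

Marcus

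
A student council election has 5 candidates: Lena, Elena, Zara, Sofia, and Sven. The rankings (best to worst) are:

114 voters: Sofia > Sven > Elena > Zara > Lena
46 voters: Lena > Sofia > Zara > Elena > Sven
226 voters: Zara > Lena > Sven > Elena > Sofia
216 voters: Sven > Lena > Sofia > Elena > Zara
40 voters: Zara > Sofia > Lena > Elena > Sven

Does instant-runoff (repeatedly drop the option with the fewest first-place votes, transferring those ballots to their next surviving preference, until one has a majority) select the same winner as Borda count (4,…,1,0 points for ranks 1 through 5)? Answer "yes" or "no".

yes

Instant-runoff — R1 Lena 46, Elena 0, Zara 266, Sofia 114, Sven 216 (Elena out); R2 Lena 46, Zara 266, Sofia 114, Sven 216 (Lena out); R3 Zara 266, Sofia 160, Sven 216 (Sofia out); R4 Zara 312, Sven 330 (Sven winner). Winner: Sven.
Borda — scores: Lena 1590, Elena 756, Zara 1270, Sofia 1146, Sven 1658. Winner: Sven.
The two methods agree.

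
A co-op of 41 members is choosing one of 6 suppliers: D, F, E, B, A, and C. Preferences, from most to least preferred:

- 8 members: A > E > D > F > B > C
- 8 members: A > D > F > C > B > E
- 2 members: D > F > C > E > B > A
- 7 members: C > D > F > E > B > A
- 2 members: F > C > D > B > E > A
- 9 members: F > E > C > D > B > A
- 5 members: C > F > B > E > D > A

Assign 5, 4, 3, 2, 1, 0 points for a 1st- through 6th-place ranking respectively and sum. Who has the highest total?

D: 8·3 + 8·4 + 2·5 + 7·4 + 2·3 + 9·2 + 5·1 = 123
F: 8·2 + 8·3 + 2·4 + 7·3 + 2·5 + 9·5 + 5·4 = 144
E: 8·4 + 8·0 + 2·2 + 7·2 + 2·1 + 9·4 + 5·2 = 98
B: 8·1 + 8·1 + 2·1 + 7·1 + 2·2 + 9·1 + 5·3 = 53
A: 8·5 + 8·5 + 2·0 + 7·0 + 2·0 + 9·0 + 5·0 = 80
C: 8·0 + 8·2 + 2·3 + 7·5 + 2·4 + 9·3 + 5·5 = 117
F has the highest Borda score (144).

F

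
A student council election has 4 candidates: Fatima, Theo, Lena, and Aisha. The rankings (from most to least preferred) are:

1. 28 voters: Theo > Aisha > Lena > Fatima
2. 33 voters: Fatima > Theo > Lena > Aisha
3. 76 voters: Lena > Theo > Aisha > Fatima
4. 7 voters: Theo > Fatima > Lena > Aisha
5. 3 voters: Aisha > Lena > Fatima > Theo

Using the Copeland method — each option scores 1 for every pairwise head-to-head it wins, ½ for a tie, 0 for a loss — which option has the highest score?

Fatima: loses to Theo, Lena, and Aisha → score 0.
Theo: beats Fatima and Aisha; loses to Lena → score 2.
Lena: beats Fatima, Theo, and Aisha → score 3.
Aisha: beats Fatima; loses to Theo and Lena → score 1.
Lena has the best pairwise record.

Lena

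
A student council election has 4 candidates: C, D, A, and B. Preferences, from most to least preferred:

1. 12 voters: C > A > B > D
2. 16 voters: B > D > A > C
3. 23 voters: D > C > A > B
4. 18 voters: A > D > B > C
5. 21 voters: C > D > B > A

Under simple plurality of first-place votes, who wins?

First-place votes: C 33, D 23, A 18, B 16.
C has the most first-place votes.

C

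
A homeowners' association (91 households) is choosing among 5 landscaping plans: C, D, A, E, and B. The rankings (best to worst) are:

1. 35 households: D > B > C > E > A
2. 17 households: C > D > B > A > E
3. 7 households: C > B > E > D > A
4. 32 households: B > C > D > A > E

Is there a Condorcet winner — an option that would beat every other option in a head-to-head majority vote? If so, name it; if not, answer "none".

Checking pairwise contests:
B beats C 67–24.
C beats D 56–35.
C beats A 91–0.
C beats E 91–0.
D beats B 52–39.
Every option loses at least one head-to-head, so there is no Condorcet winner.

none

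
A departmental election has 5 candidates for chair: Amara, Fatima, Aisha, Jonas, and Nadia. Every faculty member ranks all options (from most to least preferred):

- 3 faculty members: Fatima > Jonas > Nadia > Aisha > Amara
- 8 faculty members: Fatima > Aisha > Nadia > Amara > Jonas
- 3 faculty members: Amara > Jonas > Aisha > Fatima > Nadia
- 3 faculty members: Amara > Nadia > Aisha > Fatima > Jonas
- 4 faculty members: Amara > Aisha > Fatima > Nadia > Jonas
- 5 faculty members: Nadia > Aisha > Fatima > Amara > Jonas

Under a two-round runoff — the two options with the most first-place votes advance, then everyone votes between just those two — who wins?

Fatima

Round 1 first-place votes: Amara 10, Fatima 11, Aisha 0, Jonas 0, Nadia 5.
Fatima and Amara advance.
Runoff: Fatima is preferred to Amara by 16 voters; Amara by 10.
Fatima wins the runoff.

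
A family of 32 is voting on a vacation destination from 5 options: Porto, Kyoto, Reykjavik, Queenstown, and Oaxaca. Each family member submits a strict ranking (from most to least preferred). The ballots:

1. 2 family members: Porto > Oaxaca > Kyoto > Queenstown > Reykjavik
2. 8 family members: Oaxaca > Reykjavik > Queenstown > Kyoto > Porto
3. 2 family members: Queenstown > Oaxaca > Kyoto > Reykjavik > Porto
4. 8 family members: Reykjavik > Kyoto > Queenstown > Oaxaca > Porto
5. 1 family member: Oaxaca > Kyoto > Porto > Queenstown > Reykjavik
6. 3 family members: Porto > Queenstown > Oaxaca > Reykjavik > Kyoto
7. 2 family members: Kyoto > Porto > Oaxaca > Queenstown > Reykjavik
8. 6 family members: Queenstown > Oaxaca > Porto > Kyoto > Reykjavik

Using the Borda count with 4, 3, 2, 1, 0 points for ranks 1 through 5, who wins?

Oaxaca

Porto: 2·4 + 8·0 + 2·0 + 8·0 + 1·2 + 3·4 + 2·3 + 6·2 = 40
Kyoto: 2·2 + 8·1 + 2·2 + 8·3 + 1·3 + 3·0 + 2·4 + 6·1 = 57
Reykjavik: 2·0 + 8·3 + 2·1 + 8·4 + 1·0 + 3·1 + 2·0 + 6·0 = 61
Queenstown: 2·1 + 8·2 + 2·4 + 8·2 + 1·1 + 3·3 + 2·1 + 6·4 = 78
Oaxaca: 2·3 + 8·4 + 2·3 + 8·1 + 1·4 + 3·2 + 2·2 + 6·3 = 84
Oaxaca has the highest Borda score (84).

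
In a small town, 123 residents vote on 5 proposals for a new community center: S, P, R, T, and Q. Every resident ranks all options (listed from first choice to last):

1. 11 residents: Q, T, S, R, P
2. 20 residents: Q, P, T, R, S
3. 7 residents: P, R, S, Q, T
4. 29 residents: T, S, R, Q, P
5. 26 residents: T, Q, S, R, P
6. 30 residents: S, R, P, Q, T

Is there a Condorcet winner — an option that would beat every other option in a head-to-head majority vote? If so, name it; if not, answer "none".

Checking pairwise contests:
T beats S 86–37.
S beats P 96–27.
S beats R 96–27.
Q beats T 68–55.
S beats Q 66–57.
Every option loses at least one head-to-head, so there is no Condorcet winner.

none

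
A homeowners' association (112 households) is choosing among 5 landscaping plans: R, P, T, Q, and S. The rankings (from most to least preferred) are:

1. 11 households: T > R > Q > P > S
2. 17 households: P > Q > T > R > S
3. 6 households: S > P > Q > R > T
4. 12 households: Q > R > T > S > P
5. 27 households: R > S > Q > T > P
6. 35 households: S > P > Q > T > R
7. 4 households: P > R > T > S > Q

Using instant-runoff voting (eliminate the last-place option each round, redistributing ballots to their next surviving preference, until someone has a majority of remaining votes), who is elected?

Round 1: R 27, P 21, T 11, Q 12, S 41. Eliminate T.
Round 2: R 38, P 21, Q 12, S 41. Eliminate Q.
Round 3: R 50, P 21, S 41. Eliminate P.
Round 4: R 71, S 41. R has a majority.

R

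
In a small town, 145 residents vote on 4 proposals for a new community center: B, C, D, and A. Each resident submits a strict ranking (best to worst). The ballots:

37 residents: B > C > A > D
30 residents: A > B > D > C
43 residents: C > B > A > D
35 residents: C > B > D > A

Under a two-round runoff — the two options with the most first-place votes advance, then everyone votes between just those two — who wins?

Round 1 first-place votes: B 37, C 78, D 0, A 30.
C and B advance.
Runoff: C is preferred to B by 78 voters; B by 67.
C wins the runoff.

C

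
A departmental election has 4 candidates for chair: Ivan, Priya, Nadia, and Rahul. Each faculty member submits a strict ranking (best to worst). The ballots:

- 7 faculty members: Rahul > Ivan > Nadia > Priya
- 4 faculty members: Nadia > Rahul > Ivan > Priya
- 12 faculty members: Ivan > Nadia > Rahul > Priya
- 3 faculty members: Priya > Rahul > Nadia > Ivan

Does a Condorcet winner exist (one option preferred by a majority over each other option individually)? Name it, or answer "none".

Checking pairwise contests:
Rahul beats Ivan 14–12.
Ivan beats Priya 23–3.
Ivan beats Nadia 19–7.
Nadia beats Rahul 16–10.
Every option loses at least one head-to-head, so there is no Condorcet winner.

none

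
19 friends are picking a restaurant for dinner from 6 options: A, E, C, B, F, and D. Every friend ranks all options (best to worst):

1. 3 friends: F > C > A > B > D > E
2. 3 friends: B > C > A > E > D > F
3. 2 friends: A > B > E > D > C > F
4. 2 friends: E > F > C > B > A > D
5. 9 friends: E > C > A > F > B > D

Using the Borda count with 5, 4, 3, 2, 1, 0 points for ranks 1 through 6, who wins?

C

A: 3·3 + 3·3 + 2·5 + 2·1 + 9·3 = 57
E: 3·0 + 3·2 + 2·3 + 2·5 + 9·5 = 67
C: 3·4 + 3·4 + 2·1 + 2·3 + 9·4 = 68
B: 3·2 + 3·5 + 2·4 + 2·2 + 9·1 = 42
F: 3·5 + 3·0 + 2·0 + 2·4 + 9·2 = 41
D: 3·1 + 3·1 + 2·2 + 2·0 + 9·0 = 10
C has the highest Borda score (68).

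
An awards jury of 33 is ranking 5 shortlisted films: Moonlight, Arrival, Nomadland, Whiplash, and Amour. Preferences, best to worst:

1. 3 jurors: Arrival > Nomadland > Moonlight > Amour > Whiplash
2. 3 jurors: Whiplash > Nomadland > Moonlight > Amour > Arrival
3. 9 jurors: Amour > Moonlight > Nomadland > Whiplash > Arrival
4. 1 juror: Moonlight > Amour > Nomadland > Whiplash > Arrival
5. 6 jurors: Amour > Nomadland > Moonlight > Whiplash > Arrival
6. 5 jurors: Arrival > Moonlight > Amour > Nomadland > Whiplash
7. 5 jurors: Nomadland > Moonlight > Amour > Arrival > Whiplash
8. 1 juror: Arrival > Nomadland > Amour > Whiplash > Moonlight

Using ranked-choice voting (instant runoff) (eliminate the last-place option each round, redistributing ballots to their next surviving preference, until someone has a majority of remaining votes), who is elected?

Amour

Round 1: Moonlight 1, Arrival 9, Nomadland 5, Whiplash 3, Amour 15. Eliminate Moonlight.
Round 2: Arrival 9, Nomadland 5, Whiplash 3, Amour 16. Eliminate Whiplash.
Round 3: Arrival 9, Nomadland 8, Amour 16. Eliminate Nomadland.
Round 4: Arrival 9, Amour 24. Amour has a majority.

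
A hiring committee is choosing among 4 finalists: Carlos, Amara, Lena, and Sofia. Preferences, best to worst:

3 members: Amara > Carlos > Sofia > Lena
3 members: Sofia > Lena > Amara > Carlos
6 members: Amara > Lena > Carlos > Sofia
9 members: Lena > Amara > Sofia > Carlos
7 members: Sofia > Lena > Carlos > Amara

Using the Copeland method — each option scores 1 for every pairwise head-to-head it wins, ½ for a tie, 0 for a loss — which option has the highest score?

Lena

Carlos: loses to Amara, Lena, and Sofia → score 0.
Amara: beats Carlos and Sofia; loses to Lena → score 2.
Lena: beats Carlos, Amara, and Sofia → score 3.
Sofia: beats Carlos; loses to Amara and Lena → score 1.
Lena has the best pairwise record.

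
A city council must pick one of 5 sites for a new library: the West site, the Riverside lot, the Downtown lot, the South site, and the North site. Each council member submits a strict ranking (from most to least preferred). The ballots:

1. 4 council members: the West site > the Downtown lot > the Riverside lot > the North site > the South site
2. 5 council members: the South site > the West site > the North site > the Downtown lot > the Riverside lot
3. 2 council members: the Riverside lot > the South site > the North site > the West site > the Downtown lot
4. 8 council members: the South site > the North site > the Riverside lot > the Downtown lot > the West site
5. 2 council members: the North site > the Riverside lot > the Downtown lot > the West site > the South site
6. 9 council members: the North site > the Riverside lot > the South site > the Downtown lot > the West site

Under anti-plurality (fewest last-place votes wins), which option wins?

Last-place votes: the West site 17, the Riverside lot 5, the Downtown lot 2, the South site 6, the North site 0.
the North site is ranked last by the fewest voters, so the North site wins.

the North site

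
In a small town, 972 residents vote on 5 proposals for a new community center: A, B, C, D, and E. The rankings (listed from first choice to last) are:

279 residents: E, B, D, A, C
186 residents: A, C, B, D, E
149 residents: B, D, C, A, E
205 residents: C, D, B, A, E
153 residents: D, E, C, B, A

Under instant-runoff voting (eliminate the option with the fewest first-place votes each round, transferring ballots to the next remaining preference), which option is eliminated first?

Round 1: A 186, B 149, C 205, D 153, E 279. Eliminate B.

B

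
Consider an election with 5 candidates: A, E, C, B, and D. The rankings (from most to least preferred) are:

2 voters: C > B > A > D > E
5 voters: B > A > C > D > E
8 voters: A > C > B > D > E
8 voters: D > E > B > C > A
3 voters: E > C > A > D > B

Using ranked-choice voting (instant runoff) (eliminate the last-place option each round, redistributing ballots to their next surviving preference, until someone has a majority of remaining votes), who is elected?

Round 1: A 8, E 3, C 2, B 5, D 8. Eliminate C.
Round 2: A 8, E 3, B 7, D 8. Eliminate E.
Round 3: A 11, B 7, D 8. Eliminate B.
Round 4: A 18, D 8. A has a majority.

A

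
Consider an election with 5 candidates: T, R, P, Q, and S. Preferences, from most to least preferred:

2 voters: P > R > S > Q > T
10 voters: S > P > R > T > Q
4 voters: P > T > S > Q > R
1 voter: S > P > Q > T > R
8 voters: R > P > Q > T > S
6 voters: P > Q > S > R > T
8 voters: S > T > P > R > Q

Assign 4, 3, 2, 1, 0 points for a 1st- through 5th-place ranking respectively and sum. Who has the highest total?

T: 2·0 + 10·1 + 4·3 + 1·1 + 8·1 + 6·0 + 8·3 = 55
R: 2·3 + 10·2 + 4·0 + 1·0 + 8·4 + 6·1 + 8·1 = 72
P: 2·4 + 10·3 + 4·4 + 1·3 + 8·3 + 6·4 + 8·2 = 121
Q: 2·1 + 10·0 + 4·1 + 1·2 + 8·2 + 6·3 + 8·0 = 42
S: 2·2 + 10·4 + 4·2 + 1·4 + 8·0 + 6·2 + 8·4 = 100
P has the highest Borda score (121).

P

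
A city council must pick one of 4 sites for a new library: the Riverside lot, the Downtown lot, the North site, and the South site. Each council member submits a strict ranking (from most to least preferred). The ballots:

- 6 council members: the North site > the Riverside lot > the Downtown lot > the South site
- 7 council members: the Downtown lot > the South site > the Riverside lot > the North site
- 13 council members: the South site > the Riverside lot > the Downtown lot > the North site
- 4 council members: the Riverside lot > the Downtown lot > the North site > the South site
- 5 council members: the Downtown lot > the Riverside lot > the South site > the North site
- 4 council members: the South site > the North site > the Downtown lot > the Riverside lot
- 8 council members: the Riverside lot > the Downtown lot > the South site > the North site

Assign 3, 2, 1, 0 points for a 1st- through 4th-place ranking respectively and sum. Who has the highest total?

the Riverside lot: 6·2 + 7·1 + 13·2 + 4·3 + 5·2 + 4·0 + 8·3 = 91
the Downtown lot: 6·1 + 7·3 + 13·1 + 4·2 + 5·3 + 4·1 + 8·2 = 83
the North site: 6·3 + 7·0 + 13·0 + 4·1 + 5·0 + 4·2 + 8·0 = 30
the South site: 6·0 + 7·2 + 13·3 + 4·0 + 5·1 + 4·3 + 8·1 = 78
the Riverside lot has the highest Borda score (91).

the Riverside lot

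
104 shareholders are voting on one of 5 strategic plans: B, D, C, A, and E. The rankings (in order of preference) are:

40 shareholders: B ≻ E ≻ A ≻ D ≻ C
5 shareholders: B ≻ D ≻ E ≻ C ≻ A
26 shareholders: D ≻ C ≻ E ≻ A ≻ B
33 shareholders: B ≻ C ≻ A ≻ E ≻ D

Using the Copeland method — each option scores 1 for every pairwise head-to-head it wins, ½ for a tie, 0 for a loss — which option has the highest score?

B

B: beats D, C, A, and E → score 4.
D: beats C; loses to B, A, and E → score 1.
C: beats A and E; loses to B and D → score 2.
A: beats D; loses to B, C, and E → score 1.
E: beats D and A; loses to B and C → score 2.
B has the best pairwise record.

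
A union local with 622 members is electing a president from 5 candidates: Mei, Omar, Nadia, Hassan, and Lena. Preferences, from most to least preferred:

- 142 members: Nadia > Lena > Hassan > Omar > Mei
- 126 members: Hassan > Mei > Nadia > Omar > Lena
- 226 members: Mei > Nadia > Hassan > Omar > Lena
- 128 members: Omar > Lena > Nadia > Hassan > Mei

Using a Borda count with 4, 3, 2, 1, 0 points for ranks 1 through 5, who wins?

Nadia

Mei: 142·0 + 126·3 + 226·4 + 128·0 = 1282
Omar: 142·1 + 126·1 + 226·1 + 128·4 = 1006
Nadia: 142·4 + 126·2 + 226·3 + 128·2 = 1754
Hassan: 142·2 + 126·4 + 226·2 + 128·1 = 1368
Lena: 142·3 + 126·0 + 226·0 + 128·3 = 810
Nadia has the highest Borda score (1754).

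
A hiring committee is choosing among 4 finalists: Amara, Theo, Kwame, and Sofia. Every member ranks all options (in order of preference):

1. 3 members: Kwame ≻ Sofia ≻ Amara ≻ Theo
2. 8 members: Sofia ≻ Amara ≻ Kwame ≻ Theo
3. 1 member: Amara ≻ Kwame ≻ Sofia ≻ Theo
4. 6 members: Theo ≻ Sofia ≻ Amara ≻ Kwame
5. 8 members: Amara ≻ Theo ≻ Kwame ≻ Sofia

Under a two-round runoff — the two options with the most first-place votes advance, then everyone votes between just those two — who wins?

Sofia

Round 1 first-place votes: Amara 9, Theo 6, Kwame 3, Sofia 8.
Amara and Sofia advance.
Runoff: Amara is preferred to Sofia by 9 voters; Sofia by 17.
Sofia wins the runoff.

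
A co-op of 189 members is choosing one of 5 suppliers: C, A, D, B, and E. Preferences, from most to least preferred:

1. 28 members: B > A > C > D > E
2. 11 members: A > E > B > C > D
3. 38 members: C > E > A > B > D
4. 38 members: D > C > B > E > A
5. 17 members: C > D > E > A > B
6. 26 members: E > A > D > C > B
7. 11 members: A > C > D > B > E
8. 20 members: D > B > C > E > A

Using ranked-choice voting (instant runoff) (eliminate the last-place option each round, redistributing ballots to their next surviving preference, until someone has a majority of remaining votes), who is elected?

Round 1: C 55, A 22, D 58, B 28, E 26. Eliminate A.
Round 2: C 66, D 58, B 28, E 37. Eliminate B.
Round 3: C 94, D 58, E 37. Eliminate E.
Round 4: C 105, D 84. C has a majority.

C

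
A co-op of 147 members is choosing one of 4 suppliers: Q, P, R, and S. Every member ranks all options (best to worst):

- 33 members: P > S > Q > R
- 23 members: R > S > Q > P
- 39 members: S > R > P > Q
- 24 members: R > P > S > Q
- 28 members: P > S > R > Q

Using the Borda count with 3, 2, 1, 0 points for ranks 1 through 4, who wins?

Q: 33·1 + 23·1 + 39·0 + 24·0 + 28·0 = 56
P: 33·3 + 23·0 + 39·1 + 24·2 + 28·3 = 270
R: 33·0 + 23·3 + 39·2 + 24·3 + 28·1 = 247
S: 33·2 + 23·2 + 39·3 + 24·1 + 28·2 = 309
S has the highest Borda score (309).

S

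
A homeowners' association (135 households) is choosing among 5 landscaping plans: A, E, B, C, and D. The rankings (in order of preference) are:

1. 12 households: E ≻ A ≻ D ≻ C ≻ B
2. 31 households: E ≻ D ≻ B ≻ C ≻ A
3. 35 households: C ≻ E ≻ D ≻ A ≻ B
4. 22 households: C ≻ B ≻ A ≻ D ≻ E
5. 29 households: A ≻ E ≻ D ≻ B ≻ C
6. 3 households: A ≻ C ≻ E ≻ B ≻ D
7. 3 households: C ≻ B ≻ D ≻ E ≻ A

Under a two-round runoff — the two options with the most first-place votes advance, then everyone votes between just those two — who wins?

E

Round 1 first-place votes: A 32, E 43, B 0, C 60, D 0.
C and E advance.
Runoff: C is preferred to E by 63 voters; E by 72.
E wins the runoff.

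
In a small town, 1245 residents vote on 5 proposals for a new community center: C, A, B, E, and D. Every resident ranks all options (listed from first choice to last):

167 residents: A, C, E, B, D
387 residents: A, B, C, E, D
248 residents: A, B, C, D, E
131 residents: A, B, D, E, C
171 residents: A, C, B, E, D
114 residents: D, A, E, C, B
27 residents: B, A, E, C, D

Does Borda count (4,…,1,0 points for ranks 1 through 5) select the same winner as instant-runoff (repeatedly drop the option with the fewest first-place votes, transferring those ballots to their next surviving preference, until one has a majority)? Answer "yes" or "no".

yes

Borda — scores: C 2425, A 4839, B 2915, E 1305, D 966. Winner: A.
Instant-runoff — R1 C 0, A 1104, B 27, E 0, D 114 (A winner). Winner: A.
The two methods agree.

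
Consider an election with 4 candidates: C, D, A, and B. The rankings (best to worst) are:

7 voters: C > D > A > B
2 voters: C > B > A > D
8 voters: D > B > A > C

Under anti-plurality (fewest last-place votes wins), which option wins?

Last-place votes: C 8, D 2, A 0, B 7.
A is ranked last by the fewest voters, so A wins.

A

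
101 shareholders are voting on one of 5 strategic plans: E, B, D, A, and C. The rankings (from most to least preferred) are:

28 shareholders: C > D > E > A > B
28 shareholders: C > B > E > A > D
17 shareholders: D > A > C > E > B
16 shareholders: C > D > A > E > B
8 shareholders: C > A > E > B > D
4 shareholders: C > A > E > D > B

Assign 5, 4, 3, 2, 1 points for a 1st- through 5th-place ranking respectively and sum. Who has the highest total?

C

E: 28·3 + 28·3 + 17·2 + 16·2 + 8·3 + 4·3 = 270
B: 28·1 + 28·4 + 17·1 + 16·1 + 8·2 + 4·1 = 193
D: 28·4 + 28·1 + 17·5 + 16·4 + 8·1 + 4·2 = 305
A: 28·2 + 28·2 + 17·4 + 16·3 + 8·4 + 4·4 = 276
C: 28·5 + 28·5 + 17·3 + 16·5 + 8·5 + 4·5 = 471
C has the highest Borda score (471).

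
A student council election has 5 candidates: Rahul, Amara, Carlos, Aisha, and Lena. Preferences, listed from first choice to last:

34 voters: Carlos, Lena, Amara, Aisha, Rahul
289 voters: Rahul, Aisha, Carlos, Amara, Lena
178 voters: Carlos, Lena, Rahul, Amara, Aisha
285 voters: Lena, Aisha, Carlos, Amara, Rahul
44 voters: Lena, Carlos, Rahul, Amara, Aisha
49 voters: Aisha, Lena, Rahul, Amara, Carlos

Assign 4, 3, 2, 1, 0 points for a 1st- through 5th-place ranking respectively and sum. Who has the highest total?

Rahul: 34·0 + 289·4 + 178·2 + 285·0 + 44·2 + 49·2 = 1698
Amara: 34·2 + 289·1 + 178·1 + 285·1 + 44·1 + 49·1 = 913
Carlos: 34·4 + 289·2 + 178·4 + 285·2 + 44·3 + 49·0 = 2128
Aisha: 34·1 + 289·3 + 178·0 + 285·3 + 44·0 + 49·4 = 1952
Lena: 34·3 + 289·0 + 178·3 + 285·4 + 44·4 + 49·3 = 2099
Carlos has the highest Borda score (2128).

Carlos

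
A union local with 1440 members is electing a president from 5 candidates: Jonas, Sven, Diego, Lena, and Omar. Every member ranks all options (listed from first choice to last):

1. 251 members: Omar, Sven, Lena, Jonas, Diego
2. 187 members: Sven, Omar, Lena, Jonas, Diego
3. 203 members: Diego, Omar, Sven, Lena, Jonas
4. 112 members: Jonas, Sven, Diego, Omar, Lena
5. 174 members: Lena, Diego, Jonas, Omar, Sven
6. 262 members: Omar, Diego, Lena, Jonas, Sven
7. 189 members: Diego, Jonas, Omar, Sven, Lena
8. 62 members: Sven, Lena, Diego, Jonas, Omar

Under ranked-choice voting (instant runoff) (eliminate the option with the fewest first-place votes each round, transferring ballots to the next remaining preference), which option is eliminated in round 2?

Lena

Round 1: Jonas 112, Sven 249, Diego 392, Lena 174, Omar 513. Eliminate Jonas.
Round 2: Sven 361, Diego 392, Lena 174, Omar 513. Eliminate Lena.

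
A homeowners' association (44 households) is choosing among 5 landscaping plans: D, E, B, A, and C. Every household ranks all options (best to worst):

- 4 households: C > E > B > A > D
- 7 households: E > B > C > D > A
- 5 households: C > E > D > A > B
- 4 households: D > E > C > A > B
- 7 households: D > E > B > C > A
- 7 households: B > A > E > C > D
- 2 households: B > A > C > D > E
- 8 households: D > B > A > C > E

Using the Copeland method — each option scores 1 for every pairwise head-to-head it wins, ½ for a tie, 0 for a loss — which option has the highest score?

E

D: beats B and A; loses to E and C → score 2.
E: beats D, B, A, and C → score 4.
B: beats A and C; loses to D and E → score 2.
A: loses to D, E, B, and C → score 0.
C: beats D and A; loses to E and B → score 2.
E has the best pairwise record.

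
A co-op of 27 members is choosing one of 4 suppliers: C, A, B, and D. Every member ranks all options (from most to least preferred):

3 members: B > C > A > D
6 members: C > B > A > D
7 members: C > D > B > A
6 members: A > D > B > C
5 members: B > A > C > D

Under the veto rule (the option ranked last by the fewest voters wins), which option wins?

B

Last-place votes: C 6, A 7, B 0, D 14.
B is ranked last by the fewest voters, so B wins.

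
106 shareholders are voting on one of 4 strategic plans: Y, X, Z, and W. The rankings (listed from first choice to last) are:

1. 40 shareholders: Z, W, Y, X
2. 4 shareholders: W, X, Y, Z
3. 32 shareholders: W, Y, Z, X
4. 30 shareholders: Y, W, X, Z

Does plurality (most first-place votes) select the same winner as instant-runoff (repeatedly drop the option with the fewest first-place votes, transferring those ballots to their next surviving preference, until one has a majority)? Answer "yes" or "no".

Plurality — first-place votes: Y 30, X 0, Z 40, W 36. Winner: Z.
Instant-runoff — R1 Y 30, X 0, Z 40, W 36 (X out); R2 Y 30, Z 40, W 36 (Y out); R3 Z 40, W 66 (W winner). Winner: W.
The two methods disagree.

no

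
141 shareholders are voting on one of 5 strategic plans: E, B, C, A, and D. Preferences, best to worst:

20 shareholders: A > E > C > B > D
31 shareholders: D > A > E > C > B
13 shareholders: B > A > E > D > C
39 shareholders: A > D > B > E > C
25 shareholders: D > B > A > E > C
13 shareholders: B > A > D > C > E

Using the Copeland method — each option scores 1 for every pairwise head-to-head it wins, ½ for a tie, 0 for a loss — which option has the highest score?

A

E: beats C; loses to B, A, and D → score 1.
B: beats E and C; loses to A and D → score 2.
C: loses to E, B, A, and D → score 0.
A: beats E, B, C, and D → score 4.
D: beats E, B, and C; loses to A → score 3.
A has the best pairwise record.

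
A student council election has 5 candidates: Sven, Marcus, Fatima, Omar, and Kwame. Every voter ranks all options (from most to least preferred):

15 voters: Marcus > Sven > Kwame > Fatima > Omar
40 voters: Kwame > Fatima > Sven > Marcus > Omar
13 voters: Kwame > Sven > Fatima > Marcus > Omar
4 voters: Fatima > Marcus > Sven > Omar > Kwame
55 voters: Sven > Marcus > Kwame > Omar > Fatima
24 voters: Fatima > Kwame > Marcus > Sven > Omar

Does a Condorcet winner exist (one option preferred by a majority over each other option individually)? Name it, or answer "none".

Kwame vs Sven: 77–74 for Kwame.
Kwame vs Marcus: 77–74 for Kwame.
Kwame vs Fatima: 123–28 for Kwame.
Kwame vs Omar: 147–4 for Kwame.
Kwame beats every other option head-to-head.

Kwame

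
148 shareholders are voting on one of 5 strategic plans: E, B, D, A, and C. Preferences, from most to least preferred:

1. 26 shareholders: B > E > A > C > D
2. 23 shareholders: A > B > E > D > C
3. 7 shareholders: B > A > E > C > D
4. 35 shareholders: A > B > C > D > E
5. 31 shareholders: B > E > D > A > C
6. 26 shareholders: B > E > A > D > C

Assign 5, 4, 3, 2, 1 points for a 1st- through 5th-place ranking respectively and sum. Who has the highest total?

E: 26·4 + 23·3 + 7·3 + 35·1 + 31·4 + 26·4 = 457
B: 26·5 + 23·4 + 7·5 + 35·4 + 31·5 + 26·5 = 682
D: 26·1 + 23·2 + 7·1 + 35·2 + 31·3 + 26·2 = 294
A: 26·3 + 23·5 + 7·4 + 35·5 + 31·2 + 26·3 = 536
C: 26·2 + 23·1 + 7·2 + 35·3 + 31·1 + 26·1 = 251
B has the highest Borda score (682).

B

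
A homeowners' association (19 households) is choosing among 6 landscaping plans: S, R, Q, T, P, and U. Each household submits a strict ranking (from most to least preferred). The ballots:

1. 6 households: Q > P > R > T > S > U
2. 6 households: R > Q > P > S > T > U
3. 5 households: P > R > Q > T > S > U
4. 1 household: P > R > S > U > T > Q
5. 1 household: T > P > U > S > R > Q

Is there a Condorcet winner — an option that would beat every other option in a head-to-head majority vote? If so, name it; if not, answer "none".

Checking pairwise contests:
R beats S 18–1.
P beats R 13–6.
R beats Q 13–6.
R beats T 18–1.
Q beats P 12–7.
S beats U 18–1.
Every option loses at least one head-to-head, so there is no Condorcet winner.

none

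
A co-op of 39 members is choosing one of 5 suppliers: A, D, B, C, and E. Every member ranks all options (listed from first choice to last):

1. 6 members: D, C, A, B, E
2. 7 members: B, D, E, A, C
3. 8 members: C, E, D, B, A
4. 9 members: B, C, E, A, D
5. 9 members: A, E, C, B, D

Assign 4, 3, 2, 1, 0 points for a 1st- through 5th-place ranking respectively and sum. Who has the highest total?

C

A: 6·2 + 7·1 + 8·0 + 9·1 + 9·4 = 64
D: 6·4 + 7·3 + 8·2 + 9·0 + 9·0 = 61
B: 6·1 + 7·4 + 8·1 + 9·4 + 9·1 = 87
C: 6·3 + 7·0 + 8·4 + 9·3 + 9·2 = 95
E: 6·0 + 7·2 + 8·3 + 9·2 + 9·3 = 83
C has the highest Borda score (95).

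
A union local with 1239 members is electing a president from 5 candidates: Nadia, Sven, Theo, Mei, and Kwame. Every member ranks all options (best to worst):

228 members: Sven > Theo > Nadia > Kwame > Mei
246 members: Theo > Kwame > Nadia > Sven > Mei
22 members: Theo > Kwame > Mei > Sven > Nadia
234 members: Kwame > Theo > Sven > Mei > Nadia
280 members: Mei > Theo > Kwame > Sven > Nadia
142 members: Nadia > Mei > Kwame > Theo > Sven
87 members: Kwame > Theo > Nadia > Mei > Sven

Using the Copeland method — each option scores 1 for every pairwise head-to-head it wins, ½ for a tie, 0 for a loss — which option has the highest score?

Theo

Nadia: beats Mei; loses to Sven, Theo, and Kwame → score 1.
Sven: beats Nadia and Mei; loses to Theo and Kwame → score 2.
Theo: beats Nadia, Sven, Mei, and Kwame → score 4.
Mei: loses to Nadia, Sven, Theo, and Kwame → score 0.
Kwame: beats Nadia, Sven, and Mei; loses to Theo → score 3.
Theo has the best pairwise record.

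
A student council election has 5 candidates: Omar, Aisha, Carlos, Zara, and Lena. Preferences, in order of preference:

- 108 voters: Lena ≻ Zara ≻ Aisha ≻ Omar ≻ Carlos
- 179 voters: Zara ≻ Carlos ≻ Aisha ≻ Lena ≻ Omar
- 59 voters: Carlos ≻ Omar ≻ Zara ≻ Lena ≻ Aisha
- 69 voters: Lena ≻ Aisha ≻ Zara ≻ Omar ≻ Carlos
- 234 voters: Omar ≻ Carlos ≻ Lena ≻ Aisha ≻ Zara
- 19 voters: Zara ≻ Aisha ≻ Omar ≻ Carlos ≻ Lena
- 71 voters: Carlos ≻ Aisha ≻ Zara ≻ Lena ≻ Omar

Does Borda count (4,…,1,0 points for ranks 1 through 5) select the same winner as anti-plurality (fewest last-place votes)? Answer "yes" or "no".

Borda — scores: Omar 1328, Aisha 1285, Carlos 1778, Zara 1514, Lena 1485. Winner: Carlos.
Anti-plurality — last-place votes: Omar 250, Aisha 59, Carlos 177, Zara 234, Lena 19. Winner: Lena.
The two methods disagree.

no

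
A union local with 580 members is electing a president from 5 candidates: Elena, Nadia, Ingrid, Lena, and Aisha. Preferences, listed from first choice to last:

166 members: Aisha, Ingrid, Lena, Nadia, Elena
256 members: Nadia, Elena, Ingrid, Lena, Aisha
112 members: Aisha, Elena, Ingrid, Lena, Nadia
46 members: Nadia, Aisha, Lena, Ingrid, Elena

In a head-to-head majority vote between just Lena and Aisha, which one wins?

Voters preferring Lena to Aisha: 256; preferring Aisha to Lena: 324.
Aisha wins the head-to-head.

Aisha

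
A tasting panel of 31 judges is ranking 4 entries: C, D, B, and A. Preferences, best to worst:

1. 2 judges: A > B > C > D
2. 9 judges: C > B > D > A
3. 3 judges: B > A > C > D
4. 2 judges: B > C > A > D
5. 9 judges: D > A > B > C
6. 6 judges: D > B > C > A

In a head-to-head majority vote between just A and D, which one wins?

D

Voters preferring A to D: 7; preferring D to A: 24.
D wins the head-to-head.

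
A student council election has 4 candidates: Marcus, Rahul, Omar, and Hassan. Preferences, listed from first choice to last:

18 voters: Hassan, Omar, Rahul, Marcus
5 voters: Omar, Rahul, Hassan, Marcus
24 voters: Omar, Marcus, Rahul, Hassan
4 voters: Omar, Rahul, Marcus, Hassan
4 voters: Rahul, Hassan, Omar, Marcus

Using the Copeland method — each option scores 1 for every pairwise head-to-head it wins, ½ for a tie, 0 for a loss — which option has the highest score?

Marcus: beats Hassan; loses to Rahul and Omar → score 1.
Rahul: beats Marcus and Hassan; loses to Omar → score 2.
Omar: beats Marcus, Rahul, and Hassan → score 3.
Hassan: loses to Marcus, Rahul, and Omar → score 0.
Omar has the best pairwise record.

Omar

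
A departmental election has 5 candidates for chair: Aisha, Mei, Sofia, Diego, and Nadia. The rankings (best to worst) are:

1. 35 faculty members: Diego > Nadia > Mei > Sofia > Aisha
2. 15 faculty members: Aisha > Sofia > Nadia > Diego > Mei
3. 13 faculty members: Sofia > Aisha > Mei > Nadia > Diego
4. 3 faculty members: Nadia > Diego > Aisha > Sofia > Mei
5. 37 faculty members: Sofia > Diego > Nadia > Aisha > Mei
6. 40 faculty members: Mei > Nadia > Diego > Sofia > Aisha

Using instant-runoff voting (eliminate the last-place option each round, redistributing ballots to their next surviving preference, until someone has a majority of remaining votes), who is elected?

Mei

Round 1: Aisha 15, Mei 40, Sofia 50, Diego 35, Nadia 3. Eliminate Nadia.
Round 2: Aisha 15, Mei 40, Sofia 50, Diego 38. Eliminate Aisha.
Round 3: Mei 40, Sofia 65, Diego 38. Eliminate Diego.
Round 4: Mei 75, Sofia 68. Mei has a majority.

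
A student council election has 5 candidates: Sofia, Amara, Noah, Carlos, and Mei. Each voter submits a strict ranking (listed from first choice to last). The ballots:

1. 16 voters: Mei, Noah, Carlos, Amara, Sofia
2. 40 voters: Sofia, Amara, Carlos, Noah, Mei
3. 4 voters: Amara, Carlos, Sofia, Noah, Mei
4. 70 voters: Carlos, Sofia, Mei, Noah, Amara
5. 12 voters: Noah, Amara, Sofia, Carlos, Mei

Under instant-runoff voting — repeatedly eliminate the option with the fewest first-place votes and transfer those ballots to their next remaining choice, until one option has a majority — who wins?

Round 1: Sofia 40, Amara 4, Noah 12, Carlos 70, Mei 16. Eliminate Amara.
Round 2: Sofia 40, Noah 12, Carlos 74, Mei 16. Carlos has a majority.

Carlos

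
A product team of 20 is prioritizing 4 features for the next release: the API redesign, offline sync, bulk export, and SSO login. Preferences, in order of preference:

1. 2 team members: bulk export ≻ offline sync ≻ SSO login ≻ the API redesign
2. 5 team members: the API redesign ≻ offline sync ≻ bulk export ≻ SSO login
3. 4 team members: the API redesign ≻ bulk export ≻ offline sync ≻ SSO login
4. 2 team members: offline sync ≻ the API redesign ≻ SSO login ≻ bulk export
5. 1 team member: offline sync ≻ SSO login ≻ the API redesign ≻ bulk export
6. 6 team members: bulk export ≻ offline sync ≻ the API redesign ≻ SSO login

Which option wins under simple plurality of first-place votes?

First-place votes: the API redesign 9, offline sync 3, bulk export 8, SSO login 0.
the API redesign has the most first-place votes.

the API redesign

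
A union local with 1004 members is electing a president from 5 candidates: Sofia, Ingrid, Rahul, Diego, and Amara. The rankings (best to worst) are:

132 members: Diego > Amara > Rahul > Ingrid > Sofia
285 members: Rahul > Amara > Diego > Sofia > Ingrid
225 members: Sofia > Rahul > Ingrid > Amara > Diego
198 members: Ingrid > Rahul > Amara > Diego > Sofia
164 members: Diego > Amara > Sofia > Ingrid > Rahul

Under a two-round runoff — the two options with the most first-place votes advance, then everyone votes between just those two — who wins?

Round 1 first-place votes: Sofia 225, Ingrid 198, Rahul 285, Diego 296, Amara 0.
Diego and Rahul advance.
Runoff: Diego is preferred to Rahul by 296 voters; Rahul by 708.
Rahul wins the runoff.

Rahul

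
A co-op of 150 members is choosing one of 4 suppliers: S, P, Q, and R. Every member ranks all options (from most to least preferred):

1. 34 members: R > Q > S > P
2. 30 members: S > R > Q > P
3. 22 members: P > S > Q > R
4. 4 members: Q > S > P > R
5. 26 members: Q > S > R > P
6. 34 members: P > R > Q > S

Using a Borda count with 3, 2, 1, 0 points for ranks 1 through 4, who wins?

R

S: 34·1 + 30·3 + 22·2 + 4·2 + 26·2 + 34·0 = 228
P: 34·0 + 30·0 + 22·3 + 4·1 + 26·0 + 34·3 = 172
Q: 34·2 + 30·1 + 22·1 + 4·3 + 26·3 + 34·1 = 244
R: 34·3 + 30·2 + 22·0 + 4·0 + 26·1 + 34·2 = 256
R has the highest Borda score (256).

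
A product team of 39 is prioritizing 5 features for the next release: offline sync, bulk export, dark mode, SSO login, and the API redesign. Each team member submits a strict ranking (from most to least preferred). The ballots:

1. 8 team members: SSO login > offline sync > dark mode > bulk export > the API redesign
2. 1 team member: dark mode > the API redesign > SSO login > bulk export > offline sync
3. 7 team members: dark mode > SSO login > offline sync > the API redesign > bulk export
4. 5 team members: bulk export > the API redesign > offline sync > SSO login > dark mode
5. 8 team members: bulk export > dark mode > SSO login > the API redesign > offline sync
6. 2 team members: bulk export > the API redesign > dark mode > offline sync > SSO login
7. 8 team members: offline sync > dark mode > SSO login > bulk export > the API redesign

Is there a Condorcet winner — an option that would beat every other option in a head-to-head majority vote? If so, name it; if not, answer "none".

none

Checking pairwise contests:
SSO login beats offline sync 24–15.
offline sync beats bulk export 23–16.
offline sync beats dark mode 21–18.
dark mode beats SSO login 26–13.
offline sync beats the API redesign 23–16.
Every option loses at least one head-to-head, so there is no Condorcet winner.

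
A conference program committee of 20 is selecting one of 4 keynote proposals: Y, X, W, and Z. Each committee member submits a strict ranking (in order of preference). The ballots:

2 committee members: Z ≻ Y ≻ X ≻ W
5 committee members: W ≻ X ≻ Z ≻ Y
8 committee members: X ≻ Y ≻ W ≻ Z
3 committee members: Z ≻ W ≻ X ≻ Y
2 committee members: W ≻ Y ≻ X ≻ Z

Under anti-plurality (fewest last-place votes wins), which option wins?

Last-place votes: Y 8, X 0, W 2, Z 10.
X is ranked last by the fewest voters, so X wins.

X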